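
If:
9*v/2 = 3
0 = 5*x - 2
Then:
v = 2/3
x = 2/5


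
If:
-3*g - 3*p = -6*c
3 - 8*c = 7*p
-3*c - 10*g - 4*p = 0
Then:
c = 18/209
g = -3/19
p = 69/209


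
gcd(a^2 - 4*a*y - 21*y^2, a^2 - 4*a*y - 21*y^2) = -a^2 + 4*a*y + 21*y^2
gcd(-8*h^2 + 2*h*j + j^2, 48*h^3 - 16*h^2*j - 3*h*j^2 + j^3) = 4*h + j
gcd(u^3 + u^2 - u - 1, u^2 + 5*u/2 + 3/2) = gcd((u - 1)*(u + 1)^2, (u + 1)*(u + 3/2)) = u + 1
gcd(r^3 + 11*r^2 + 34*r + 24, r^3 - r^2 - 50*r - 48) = r^2 + 7*r + 6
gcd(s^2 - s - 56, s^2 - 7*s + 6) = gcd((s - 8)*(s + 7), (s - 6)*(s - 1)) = 1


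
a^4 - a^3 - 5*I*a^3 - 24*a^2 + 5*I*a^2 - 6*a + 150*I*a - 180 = (a - 6)*(a + 5)*(a - 6*I)*(a + I)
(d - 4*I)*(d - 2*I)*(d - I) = d^3 - 7*I*d^2 - 14*d + 8*I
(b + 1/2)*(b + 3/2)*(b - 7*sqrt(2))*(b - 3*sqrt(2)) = b^4 - 10*sqrt(2)*b^3 + 2*b^3 - 20*sqrt(2)*b^2 + 171*b^2/4 - 15*sqrt(2)*b/2 + 84*b + 63/2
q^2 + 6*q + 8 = (q + 2)*(q + 4)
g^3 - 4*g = g*(g - 2)*(g + 2)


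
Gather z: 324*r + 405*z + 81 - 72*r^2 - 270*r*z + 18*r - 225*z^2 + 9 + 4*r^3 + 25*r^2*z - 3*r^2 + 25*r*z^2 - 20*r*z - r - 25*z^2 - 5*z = 4*r^3 - 75*r^2 + 341*r + z^2*(25*r - 250) + z*(25*r^2 - 290*r + 400) + 90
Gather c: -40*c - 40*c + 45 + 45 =90 - 80*c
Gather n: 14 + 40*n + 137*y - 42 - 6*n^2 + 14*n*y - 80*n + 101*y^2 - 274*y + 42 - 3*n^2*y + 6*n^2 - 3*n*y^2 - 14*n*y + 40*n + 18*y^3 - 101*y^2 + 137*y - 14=-3*n^2*y - 3*n*y^2 + 18*y^3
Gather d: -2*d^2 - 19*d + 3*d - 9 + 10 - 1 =-2*d^2 - 16*d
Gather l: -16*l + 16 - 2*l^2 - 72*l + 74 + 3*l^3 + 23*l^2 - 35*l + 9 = 3*l^3 + 21*l^2 - 123*l + 99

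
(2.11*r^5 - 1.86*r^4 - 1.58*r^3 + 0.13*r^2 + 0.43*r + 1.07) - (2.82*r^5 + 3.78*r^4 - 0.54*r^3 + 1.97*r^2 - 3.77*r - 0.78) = -0.71*r^5 - 5.64*r^4 - 1.04*r^3 - 1.84*r^2 + 4.2*r + 1.85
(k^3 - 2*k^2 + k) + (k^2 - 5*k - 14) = k^3 - k^2 - 4*k - 14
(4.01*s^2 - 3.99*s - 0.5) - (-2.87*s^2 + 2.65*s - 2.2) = 6.88*s^2 - 6.64*s + 1.7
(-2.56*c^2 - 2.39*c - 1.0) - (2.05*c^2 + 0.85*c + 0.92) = -4.61*c^2 - 3.24*c - 1.92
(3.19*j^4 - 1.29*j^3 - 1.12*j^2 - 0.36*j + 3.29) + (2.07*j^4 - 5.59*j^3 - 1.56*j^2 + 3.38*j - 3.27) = 5.26*j^4 - 6.88*j^3 - 2.68*j^2 + 3.02*j + 0.02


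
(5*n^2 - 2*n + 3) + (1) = 5*n^2 - 2*n + 4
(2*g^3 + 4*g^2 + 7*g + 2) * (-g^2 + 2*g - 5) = -2*g^5 - 9*g^3 - 8*g^2 - 31*g - 10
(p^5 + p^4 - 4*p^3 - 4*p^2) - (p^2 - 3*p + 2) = p^5 + p^4 - 4*p^3 - 5*p^2 + 3*p - 2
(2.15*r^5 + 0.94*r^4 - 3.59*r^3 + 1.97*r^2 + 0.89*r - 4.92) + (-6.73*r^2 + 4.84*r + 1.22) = 2.15*r^5 + 0.94*r^4 - 3.59*r^3 - 4.76*r^2 + 5.73*r - 3.7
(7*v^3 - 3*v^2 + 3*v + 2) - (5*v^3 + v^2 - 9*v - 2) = 2*v^3 - 4*v^2 + 12*v + 4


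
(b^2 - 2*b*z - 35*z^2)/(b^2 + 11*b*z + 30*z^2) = (b - 7*z)/(b + 6*z)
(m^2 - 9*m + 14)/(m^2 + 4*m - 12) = (m - 7)/(m + 6)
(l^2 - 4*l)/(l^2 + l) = (l - 4)/(l + 1)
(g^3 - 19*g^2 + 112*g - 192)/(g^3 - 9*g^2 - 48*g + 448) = (g - 3)/(g + 7)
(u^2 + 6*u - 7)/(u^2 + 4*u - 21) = (u - 1)/(u - 3)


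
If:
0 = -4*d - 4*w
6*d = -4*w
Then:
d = 0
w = 0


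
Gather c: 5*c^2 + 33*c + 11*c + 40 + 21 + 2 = 5*c^2 + 44*c + 63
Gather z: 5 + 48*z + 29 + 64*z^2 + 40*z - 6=64*z^2 + 88*z + 28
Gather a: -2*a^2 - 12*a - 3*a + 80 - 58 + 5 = -2*a^2 - 15*a + 27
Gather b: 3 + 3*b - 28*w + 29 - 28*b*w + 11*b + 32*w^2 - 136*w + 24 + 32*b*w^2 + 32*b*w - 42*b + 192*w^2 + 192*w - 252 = b*(32*w^2 + 4*w - 28) + 224*w^2 + 28*w - 196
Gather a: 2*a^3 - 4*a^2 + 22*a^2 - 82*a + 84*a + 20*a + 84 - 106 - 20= 2*a^3 + 18*a^2 + 22*a - 42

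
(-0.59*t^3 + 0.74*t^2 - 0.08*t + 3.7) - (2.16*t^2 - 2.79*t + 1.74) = -0.59*t^3 - 1.42*t^2 + 2.71*t + 1.96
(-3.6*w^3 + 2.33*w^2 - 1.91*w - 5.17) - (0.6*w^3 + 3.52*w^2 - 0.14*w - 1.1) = -4.2*w^3 - 1.19*w^2 - 1.77*w - 4.07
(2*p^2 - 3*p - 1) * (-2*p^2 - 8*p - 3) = -4*p^4 - 10*p^3 + 20*p^2 + 17*p + 3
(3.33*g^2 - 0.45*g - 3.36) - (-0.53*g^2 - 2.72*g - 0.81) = 3.86*g^2 + 2.27*g - 2.55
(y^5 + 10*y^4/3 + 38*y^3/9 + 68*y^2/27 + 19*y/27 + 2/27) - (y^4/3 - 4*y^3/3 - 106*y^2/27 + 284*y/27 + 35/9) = y^5 + 3*y^4 + 50*y^3/9 + 58*y^2/9 - 265*y/27 - 103/27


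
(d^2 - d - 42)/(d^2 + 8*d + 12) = (d - 7)/(d + 2)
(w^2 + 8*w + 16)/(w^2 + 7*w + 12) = (w + 4)/(w + 3)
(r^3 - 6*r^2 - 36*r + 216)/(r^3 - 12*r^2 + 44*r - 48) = (r^2 - 36)/(r^2 - 6*r + 8)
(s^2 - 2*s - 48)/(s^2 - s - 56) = (s + 6)/(s + 7)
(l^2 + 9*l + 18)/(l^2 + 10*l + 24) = (l + 3)/(l + 4)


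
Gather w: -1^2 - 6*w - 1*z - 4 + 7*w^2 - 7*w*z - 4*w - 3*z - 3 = 7*w^2 + w*(-7*z - 10) - 4*z - 8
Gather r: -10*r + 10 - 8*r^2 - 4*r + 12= -8*r^2 - 14*r + 22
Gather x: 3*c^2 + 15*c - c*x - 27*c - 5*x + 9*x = 3*c^2 - 12*c + x*(4 - c)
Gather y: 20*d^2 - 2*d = 20*d^2 - 2*d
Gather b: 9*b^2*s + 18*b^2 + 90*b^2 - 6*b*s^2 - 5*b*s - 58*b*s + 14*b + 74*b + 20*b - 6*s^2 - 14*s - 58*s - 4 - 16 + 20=b^2*(9*s + 108) + b*(-6*s^2 - 63*s + 108) - 6*s^2 - 72*s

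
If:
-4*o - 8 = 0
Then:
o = -2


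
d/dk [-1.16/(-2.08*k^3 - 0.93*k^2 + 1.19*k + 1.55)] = (-7.2384*k^2 - 2.1576*k + 1.3804)/(2.08*k^3 + 0.93*k^2 - 1.19*k - 1.55)^2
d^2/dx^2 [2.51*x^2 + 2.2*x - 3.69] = 5.02000000000000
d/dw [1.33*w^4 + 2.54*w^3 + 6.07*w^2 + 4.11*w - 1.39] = 5.32*w^3 + 7.62*w^2 + 12.14*w + 4.11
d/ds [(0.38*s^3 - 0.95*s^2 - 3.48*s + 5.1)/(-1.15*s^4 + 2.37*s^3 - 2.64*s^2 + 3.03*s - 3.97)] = (0.437*s^6 - 2.185*s^5 - 10.7577*s^4 + 42.258*s^3 - 52.8525*s^2 + 34.471*s - 1.6374)/(1.3225*s^8 - 5.451*s^7 + 11.6889*s^6 - 19.4826*s^5 + 30.4628*s^4 - 34.8162*s^3 + 30.1425*s^2 - 24.0582*s + 15.7609)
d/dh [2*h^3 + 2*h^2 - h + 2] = 6*h^2 + 4*h - 1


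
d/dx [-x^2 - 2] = -2*x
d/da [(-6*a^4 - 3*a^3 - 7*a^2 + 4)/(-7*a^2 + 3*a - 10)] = (84*a^5 - 33*a^4 + 222*a^3 + 69*a^2 + 196*a - 12)/(49*a^4 - 42*a^3 + 149*a^2 - 60*a + 100)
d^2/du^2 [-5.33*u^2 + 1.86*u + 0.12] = -10.6600000000000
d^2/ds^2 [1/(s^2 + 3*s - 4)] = 2*(-s^2 - 3*s + (2*s + 3)^2 + 4)/(s^2 + 3*s - 4)^3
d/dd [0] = 0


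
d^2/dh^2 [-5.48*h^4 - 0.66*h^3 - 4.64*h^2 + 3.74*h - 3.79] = -65.76*h^2 - 3.96*h - 9.28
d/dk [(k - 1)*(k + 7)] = 2*k + 6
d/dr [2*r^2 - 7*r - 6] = 4*r - 7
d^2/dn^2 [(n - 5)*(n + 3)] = 2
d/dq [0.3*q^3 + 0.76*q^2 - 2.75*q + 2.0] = 0.9*q^2 + 1.52*q - 2.75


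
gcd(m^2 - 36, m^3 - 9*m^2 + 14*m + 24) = m - 6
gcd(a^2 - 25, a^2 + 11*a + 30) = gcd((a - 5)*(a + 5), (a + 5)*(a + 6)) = a + 5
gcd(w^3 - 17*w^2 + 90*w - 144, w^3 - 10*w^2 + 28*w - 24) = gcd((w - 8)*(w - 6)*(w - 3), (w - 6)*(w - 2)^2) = w - 6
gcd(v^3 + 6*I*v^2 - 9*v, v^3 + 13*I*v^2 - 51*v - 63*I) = v^2 + 6*I*v - 9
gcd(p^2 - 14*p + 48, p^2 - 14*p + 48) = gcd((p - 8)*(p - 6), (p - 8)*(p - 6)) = p^2 - 14*p + 48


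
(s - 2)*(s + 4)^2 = s^3 + 6*s^2 - 32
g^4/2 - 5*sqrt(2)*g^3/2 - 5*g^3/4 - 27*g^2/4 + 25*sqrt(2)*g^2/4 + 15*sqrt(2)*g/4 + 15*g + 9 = (g/2 + sqrt(2)/2)*(g - 3)*(g + 1/2)*(g - 6*sqrt(2))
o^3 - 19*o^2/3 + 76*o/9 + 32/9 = (o - 4)*(o - 8/3)*(o + 1/3)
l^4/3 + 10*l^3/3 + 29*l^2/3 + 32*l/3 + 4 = (l/3 + 1/3)*(l + 1)*(l + 2)*(l + 6)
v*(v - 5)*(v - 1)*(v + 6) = v^4 - 31*v^2 + 30*v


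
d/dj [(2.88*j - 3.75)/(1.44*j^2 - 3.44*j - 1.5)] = (-4.1472*j^2 + 10.8*j - 17.22)/(2.0736*j^4 - 9.9072*j^3 + 7.5136*j^2 + 10.32*j + 2.25)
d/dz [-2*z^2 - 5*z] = -4*z - 5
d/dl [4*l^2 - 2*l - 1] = 8*l - 2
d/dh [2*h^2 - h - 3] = 4*h - 1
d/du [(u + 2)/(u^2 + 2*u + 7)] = (u^2 + 2*u - 2*(u + 1)*(u + 2) + 7)/(u^2 + 2*u + 7)^2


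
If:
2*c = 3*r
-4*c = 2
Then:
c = -1/2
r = -1/3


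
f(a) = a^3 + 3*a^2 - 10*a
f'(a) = 3*a^2 + 6*a - 10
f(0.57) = -4.54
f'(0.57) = -5.61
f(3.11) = 28.00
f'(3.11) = 37.68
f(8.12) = 651.99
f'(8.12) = 236.52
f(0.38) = -3.31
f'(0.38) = -7.29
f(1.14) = -6.02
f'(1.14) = 0.74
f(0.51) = -4.19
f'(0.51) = -6.16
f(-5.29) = -11.18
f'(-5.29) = 42.21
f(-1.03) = 12.39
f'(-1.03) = -13.00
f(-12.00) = -1176.00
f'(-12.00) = 350.00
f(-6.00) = -48.00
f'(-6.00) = 62.00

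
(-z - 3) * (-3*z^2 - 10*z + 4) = 3*z^3 + 19*z^2 + 26*z - 12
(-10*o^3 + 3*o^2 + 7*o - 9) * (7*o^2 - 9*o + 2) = -70*o^5 + 111*o^4 + 2*o^3 - 120*o^2 + 95*o - 18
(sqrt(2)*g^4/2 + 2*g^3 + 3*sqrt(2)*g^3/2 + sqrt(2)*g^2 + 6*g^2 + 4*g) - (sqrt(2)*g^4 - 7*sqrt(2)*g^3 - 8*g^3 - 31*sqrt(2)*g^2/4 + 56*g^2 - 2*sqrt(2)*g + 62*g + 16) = -sqrt(2)*g^4/2 + 10*g^3 + 17*sqrt(2)*g^3/2 - 50*g^2 + 35*sqrt(2)*g^2/4 - 58*g + 2*sqrt(2)*g - 16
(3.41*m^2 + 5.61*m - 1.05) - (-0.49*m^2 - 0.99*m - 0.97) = 3.9*m^2 + 6.6*m - 0.0800000000000001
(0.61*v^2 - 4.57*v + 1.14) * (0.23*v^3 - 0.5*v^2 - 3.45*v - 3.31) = 0.1403*v^5 - 1.3561*v^4 + 0.4427*v^3 + 13.1774*v^2 + 11.1937*v - 3.7734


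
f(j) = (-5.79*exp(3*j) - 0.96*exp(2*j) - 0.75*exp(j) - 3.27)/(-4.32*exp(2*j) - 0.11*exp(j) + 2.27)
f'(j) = (8.64*exp(2*j) + 0.11*exp(j))*(-5.79*exp(3*j) - 0.96*exp(2*j) - 0.75*exp(j) - 3.27)/(-4.32*exp(2*j) - 0.11*exp(j) + 2.27)^2 + (-17.37*exp(3*j) - 1.92*exp(2*j) - 0.75*exp(j))/(-4.32*exp(2*j) - 0.11*exp(j) + 2.27) = (25.0128*exp(4*j) + 1.2738*exp(3*j) - 42.5643*exp(2*j) - 32.6112*exp(j) - 2.0622)*exp(j)/(18.6624*exp(4*j) + 0.9504*exp(3*j) - 19.6007*exp(2*j) - 0.4994*exp(j) + 5.1529)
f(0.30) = 3.53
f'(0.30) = -1.53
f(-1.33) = -1.88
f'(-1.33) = -0.95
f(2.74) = 21.00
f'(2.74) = 20.69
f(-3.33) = -1.46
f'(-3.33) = -0.02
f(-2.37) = -1.51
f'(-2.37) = -0.10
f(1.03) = 4.39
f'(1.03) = 3.13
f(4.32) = 100.97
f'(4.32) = 100.76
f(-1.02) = -2.36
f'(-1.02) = -2.44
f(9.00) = 10860.57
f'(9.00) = 10860.38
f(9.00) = 10860.57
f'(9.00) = 10860.38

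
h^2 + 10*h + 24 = (h + 4)*(h + 6)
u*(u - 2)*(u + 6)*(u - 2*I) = u^4 + 4*u^3 - 2*I*u^3 - 12*u^2 - 8*I*u^2 + 24*I*u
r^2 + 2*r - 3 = (r - 1)*(r + 3)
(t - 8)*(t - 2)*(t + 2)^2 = t^4 - 6*t^3 - 20*t^2 + 24*t + 64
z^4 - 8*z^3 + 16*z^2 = z^2*(z - 4)^2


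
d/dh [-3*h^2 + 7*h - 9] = 7 - 6*h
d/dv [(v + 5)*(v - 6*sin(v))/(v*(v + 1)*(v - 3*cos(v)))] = (-v*(v + 1)*(v + 5)*(v - 6*sin(v))*(3*sin(v) + 1) + v*(v + 1)*(v - 3*cos(v))*(v - (v + 5)*(6*cos(v) - 1) - 6*sin(v)) - v*(v + 5)*(v - 6*sin(v))*(v - 3*cos(v)) - (v + 1)*(v + 5)*(v - 6*sin(v))*(v - 3*cos(v)))/(v^2*(v + 1)^2*(v - 3*cos(v))^2)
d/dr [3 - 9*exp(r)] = -9*exp(r)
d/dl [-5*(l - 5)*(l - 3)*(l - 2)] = -15*l^2 + 100*l - 155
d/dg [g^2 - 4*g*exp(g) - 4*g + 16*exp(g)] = -4*g*exp(g) + 2*g + 12*exp(g) - 4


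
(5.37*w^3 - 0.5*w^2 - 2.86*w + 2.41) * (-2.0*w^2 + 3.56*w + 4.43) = -10.74*w^5 + 20.1172*w^4 + 27.7291*w^3 - 17.2166*w^2 - 4.0902*w + 10.6763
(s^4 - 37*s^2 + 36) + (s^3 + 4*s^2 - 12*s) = s^4 + s^3 - 33*s^2 - 12*s + 36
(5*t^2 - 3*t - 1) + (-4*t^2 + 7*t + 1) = t^2 + 4*t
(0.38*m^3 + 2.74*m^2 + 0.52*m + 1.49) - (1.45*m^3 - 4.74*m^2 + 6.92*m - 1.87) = -1.07*m^3 + 7.48*m^2 - 6.4*m + 3.36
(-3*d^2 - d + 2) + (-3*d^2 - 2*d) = -6*d^2 - 3*d + 2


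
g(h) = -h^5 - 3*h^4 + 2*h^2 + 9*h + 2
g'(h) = -5*h^4 - 12*h^3 + 4*h + 9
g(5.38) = -6912.27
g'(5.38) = -6027.02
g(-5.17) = 1559.25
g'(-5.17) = -1925.59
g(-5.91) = 3568.79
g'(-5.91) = -3637.40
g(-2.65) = -25.07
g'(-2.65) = -24.86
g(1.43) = 0.44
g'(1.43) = -41.28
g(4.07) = -1868.22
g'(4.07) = -2155.73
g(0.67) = 8.19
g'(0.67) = 7.06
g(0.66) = 8.12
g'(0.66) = 7.24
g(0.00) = 2.00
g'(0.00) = 9.00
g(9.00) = -78487.00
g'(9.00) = -41508.00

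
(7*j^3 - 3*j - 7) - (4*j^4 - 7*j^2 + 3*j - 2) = -4*j^4 + 7*j^3 + 7*j^2 - 6*j - 5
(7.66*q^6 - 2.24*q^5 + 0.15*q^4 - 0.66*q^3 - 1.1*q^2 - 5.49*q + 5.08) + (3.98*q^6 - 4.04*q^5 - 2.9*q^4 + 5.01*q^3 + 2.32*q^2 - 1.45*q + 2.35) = 11.64*q^6 - 6.28*q^5 - 2.75*q^4 + 4.35*q^3 + 1.22*q^2 - 6.94*q + 7.43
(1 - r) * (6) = 6 - 6*r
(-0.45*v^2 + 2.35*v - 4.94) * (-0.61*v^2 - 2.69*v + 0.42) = 0.2745*v^4 - 0.223*v^3 - 3.4971*v^2 + 14.2756*v - 2.0748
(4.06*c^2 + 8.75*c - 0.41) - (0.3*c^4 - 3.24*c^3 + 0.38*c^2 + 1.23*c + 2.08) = -0.3*c^4 + 3.24*c^3 + 3.68*c^2 + 7.52*c - 2.49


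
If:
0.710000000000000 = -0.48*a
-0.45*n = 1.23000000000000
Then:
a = -1.48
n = -2.73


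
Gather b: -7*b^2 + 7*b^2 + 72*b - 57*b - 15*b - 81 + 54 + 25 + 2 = 0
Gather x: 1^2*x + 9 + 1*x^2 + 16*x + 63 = x^2 + 17*x + 72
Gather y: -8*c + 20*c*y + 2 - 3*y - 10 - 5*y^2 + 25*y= -8*c - 5*y^2 + y*(20*c + 22) - 8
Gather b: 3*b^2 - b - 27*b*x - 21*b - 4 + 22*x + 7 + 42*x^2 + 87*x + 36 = 3*b^2 + b*(-27*x - 22) + 42*x^2 + 109*x + 39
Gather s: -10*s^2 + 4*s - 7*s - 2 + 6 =-10*s^2 - 3*s + 4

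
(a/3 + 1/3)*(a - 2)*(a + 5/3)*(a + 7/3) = a^4/3 + a^3 - 19*a^2/27 - 107*a/27 - 70/27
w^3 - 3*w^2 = w^2*(w - 3)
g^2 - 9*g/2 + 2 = (g - 4)*(g - 1/2)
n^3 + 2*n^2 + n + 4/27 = (n + 1/3)^2*(n + 4/3)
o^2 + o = o*(o + 1)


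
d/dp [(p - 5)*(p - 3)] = 2*p - 8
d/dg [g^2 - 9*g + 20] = 2*g - 9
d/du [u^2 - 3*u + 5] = 2*u - 3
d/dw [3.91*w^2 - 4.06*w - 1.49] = 7.82*w - 4.06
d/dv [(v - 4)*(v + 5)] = 2*v + 1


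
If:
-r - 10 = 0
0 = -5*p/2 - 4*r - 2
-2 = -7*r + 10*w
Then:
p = 76/5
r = -10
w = -36/5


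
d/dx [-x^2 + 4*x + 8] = 4 - 2*x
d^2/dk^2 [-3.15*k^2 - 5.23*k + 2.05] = -6.30000000000000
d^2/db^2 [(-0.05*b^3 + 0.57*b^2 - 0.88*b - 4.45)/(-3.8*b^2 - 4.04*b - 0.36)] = (-7.105427357601e-15*b^4 + 44.41104*b^3 + 390.66288*b^2 + 402.71424*b + 130.379552)/(54.872*b^6 + 175.0128*b^5 + 201.66144*b^4 + 99.099584*b^3 + 19.104768*b^2 + 1.570752*b + 0.046656)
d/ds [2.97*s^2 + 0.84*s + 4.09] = 5.94*s + 0.84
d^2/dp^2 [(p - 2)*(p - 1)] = 2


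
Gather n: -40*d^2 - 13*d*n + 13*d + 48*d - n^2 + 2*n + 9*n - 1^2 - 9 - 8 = -40*d^2 + 61*d - n^2 + n*(11 - 13*d) - 18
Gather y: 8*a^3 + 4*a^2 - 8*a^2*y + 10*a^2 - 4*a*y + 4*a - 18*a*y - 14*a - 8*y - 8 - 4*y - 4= 8*a^3 + 14*a^2 - 10*a + y*(-8*a^2 - 22*a - 12) - 12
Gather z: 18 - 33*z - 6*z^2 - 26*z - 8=-6*z^2 - 59*z + 10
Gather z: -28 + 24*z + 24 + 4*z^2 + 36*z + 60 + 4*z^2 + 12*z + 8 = 8*z^2 + 72*z + 64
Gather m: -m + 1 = 1 - m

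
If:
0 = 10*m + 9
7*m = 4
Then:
No Solution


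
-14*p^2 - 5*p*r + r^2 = (-7*p + r)*(2*p + r)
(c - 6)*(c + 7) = c^2 + c - 42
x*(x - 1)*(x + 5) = x^3 + 4*x^2 - 5*x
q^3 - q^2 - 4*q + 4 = (q - 2)*(q - 1)*(q + 2)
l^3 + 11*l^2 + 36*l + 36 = (l + 2)*(l + 3)*(l + 6)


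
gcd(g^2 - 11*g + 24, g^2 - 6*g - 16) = g - 8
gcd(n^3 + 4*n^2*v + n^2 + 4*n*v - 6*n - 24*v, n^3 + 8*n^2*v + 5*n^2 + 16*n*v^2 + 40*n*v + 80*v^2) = n + 4*v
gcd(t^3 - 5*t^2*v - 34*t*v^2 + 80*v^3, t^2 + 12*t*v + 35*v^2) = t + 5*v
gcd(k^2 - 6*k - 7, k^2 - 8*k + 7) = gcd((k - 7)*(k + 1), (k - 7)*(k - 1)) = k - 7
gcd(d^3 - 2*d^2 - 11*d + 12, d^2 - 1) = d - 1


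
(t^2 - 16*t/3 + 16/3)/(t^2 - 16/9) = 3*(t - 4)/(3*t + 4)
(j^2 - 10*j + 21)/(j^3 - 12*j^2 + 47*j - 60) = (j - 7)/(j^2 - 9*j + 20)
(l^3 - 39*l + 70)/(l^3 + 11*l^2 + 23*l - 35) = (l^2 - 7*l + 10)/(l^2 + 4*l - 5)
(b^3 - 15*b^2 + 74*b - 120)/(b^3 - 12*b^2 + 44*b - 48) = (b - 5)/(b - 2)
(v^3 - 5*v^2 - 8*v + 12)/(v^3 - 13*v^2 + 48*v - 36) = (v + 2)/(v - 6)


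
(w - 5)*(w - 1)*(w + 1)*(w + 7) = w^4 + 2*w^3 - 36*w^2 - 2*w + 35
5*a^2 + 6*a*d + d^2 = (a + d)*(5*a + d)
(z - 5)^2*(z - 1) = z^3 - 11*z^2 + 35*z - 25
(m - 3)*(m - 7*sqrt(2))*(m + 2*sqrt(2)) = m^3 - 5*sqrt(2)*m^2 - 3*m^2 - 28*m + 15*sqrt(2)*m + 84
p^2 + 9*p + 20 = (p + 4)*(p + 5)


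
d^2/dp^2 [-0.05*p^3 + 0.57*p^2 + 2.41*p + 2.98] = 1.14 - 0.3*p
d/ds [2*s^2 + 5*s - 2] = 4*s + 5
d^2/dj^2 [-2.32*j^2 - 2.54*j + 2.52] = -4.64000000000000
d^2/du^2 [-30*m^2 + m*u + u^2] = 2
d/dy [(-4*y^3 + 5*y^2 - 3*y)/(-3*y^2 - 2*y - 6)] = (12*y^4 + 16*y^3 + 53*y^2 - 60*y + 18)/(9*y^4 + 12*y^3 + 40*y^2 + 24*y + 36)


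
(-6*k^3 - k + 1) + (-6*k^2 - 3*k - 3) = -6*k^3 - 6*k^2 - 4*k - 2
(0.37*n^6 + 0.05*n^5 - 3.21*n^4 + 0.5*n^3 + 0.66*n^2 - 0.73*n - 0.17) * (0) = 0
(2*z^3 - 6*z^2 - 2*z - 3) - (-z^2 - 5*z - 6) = 2*z^3 - 5*z^2 + 3*z + 3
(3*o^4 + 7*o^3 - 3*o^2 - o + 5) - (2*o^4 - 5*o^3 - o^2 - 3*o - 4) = o^4 + 12*o^3 - 2*o^2 + 2*o + 9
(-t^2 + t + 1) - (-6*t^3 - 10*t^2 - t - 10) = 6*t^3 + 9*t^2 + 2*t + 11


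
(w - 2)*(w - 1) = w^2 - 3*w + 2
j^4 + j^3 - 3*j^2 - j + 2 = (j - 1)^2*(j + 1)*(j + 2)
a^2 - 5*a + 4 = (a - 4)*(a - 1)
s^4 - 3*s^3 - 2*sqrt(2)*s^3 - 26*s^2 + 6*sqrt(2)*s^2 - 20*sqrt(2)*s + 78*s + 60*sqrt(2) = (s - 3)*(s - 5*sqrt(2))*(s + sqrt(2))*(s + 2*sqrt(2))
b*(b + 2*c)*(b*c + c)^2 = b^4*c^2 + 2*b^3*c^3 + 2*b^3*c^2 + 4*b^2*c^3 + b^2*c^2 + 2*b*c^3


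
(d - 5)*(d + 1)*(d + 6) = d^3 + 2*d^2 - 29*d - 30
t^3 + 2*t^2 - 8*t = t*(t - 2)*(t + 4)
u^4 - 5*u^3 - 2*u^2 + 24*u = u*(u - 4)*(u - 3)*(u + 2)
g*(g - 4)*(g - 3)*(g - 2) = g^4 - 9*g^3 + 26*g^2 - 24*g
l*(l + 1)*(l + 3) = l^3 + 4*l^2 + 3*l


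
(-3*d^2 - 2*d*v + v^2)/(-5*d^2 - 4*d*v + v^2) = (-3*d + v)/(-5*d + v)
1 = 1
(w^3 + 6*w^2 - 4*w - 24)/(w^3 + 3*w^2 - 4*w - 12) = (w + 6)/(w + 3)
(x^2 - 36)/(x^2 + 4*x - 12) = (x - 6)/(x - 2)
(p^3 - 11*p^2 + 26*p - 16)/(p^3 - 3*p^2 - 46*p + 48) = (p - 2)/(p + 6)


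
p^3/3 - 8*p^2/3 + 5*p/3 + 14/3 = (p/3 + 1/3)*(p - 7)*(p - 2)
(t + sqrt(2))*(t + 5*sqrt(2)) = t^2 + 6*sqrt(2)*t + 10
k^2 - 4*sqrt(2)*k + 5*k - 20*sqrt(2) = (k + 5)*(k - 4*sqrt(2))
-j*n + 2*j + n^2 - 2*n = (-j + n)*(n - 2)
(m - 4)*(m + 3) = m^2 - m - 12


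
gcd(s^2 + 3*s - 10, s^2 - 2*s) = s - 2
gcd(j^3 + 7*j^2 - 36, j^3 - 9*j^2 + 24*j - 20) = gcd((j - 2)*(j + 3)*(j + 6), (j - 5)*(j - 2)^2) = j - 2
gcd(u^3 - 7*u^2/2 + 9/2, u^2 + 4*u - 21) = u - 3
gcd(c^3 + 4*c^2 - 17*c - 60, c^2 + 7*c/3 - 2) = c + 3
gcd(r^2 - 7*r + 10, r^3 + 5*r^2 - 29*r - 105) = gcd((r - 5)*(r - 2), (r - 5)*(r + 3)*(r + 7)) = r - 5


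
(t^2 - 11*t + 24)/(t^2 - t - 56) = (t - 3)/(t + 7)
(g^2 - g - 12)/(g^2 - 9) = (g - 4)/(g - 3)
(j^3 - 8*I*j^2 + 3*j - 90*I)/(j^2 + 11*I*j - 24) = (j^2 - 11*I*j - 30)/(j + 8*I)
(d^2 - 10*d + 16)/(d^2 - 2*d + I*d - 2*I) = (d - 8)/(d + I)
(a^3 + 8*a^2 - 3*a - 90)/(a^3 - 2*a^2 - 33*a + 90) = (a + 5)/(a - 5)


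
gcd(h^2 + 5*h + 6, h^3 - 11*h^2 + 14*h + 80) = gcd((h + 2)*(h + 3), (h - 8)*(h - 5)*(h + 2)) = h + 2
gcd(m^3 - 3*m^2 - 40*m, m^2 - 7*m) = m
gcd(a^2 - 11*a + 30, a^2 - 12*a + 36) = a - 6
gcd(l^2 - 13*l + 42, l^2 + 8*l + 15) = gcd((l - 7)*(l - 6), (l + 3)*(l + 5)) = 1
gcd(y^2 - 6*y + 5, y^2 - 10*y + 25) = y - 5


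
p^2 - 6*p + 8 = (p - 4)*(p - 2)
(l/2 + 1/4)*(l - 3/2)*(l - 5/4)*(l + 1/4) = l^4/2 - l^3 - l^2/32 + 17*l/32 + 15/128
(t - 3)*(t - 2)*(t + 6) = t^3 + t^2 - 24*t + 36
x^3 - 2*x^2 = x^2*(x - 2)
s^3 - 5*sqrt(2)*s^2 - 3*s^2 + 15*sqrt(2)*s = s*(s - 3)*(s - 5*sqrt(2))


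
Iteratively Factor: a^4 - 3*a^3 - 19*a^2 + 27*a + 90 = (a + 2)*(a^3 - 5*a^2 - 9*a + 45) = (a + 2)*(a + 3)*(a^2 - 8*a + 15) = (a - 3)*(a + 2)*(a + 3)*(a - 5)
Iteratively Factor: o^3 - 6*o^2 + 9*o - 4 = (o - 4)*(o^2 - 2*o + 1) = (o - 4)*(o - 1)*(o - 1)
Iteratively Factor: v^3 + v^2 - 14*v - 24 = (v - 4)*(v^2 + 5*v + 6) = (v - 4)*(v + 3)*(v + 2)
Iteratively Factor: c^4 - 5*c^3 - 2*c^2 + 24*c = (c - 3)*(c^3 - 2*c^2 - 8*c) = (c - 3)*(c + 2)*(c^2 - 4*c) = (c - 4)*(c - 3)*(c + 2)*(c)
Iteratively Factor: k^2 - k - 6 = (k + 2)*(k - 3)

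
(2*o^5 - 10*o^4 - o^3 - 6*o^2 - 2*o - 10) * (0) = 0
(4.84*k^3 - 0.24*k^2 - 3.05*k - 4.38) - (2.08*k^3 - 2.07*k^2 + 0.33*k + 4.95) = 2.76*k^3 + 1.83*k^2 - 3.38*k - 9.33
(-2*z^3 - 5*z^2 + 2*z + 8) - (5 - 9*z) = -2*z^3 - 5*z^2 + 11*z + 3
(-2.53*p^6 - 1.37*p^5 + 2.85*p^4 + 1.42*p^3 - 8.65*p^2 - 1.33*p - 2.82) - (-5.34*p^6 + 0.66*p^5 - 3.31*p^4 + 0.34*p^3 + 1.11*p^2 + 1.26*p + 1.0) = 2.81*p^6 - 2.03*p^5 + 6.16*p^4 + 1.08*p^3 - 9.76*p^2 - 2.59*p - 3.82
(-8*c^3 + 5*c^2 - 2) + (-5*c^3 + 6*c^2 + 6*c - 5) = -13*c^3 + 11*c^2 + 6*c - 7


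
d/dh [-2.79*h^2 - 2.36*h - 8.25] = -5.58*h - 2.36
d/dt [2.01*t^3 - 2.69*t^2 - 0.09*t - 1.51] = 6.03*t^2 - 5.38*t - 0.09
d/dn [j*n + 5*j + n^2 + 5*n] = j + 2*n + 5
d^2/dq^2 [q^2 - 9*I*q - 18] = 2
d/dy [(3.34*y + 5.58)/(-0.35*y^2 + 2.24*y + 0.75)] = (1.169*y^2 + 3.906*y - 9.9942)/(0.1225*y^4 - 1.568*y^3 + 4.4926*y^2 + 3.36*y + 0.5625)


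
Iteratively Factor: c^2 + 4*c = (c + 4)*(c)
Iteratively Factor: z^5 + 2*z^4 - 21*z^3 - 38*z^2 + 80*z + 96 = (z + 3)*(z^4 - z^3 - 18*z^2 + 16*z + 32) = (z - 2)*(z + 3)*(z^3 + z^2 - 16*z - 16) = (z - 4)*(z - 2)*(z + 3)*(z^2 + 5*z + 4) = (z - 4)*(z - 2)*(z + 1)*(z + 3)*(z + 4)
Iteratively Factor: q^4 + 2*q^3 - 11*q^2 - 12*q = (q)*(q^3 + 2*q^2 - 11*q - 12) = q*(q + 1)*(q^2 + q - 12) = q*(q + 1)*(q + 4)*(q - 3)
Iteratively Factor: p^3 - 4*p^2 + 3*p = (p - 1)*(p^2 - 3*p) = p*(p - 1)*(p - 3)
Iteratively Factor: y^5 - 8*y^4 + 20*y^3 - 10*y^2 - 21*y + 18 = (y - 3)*(y^4 - 5*y^3 + 5*y^2 + 5*y - 6) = (y - 3)*(y + 1)*(y^3 - 6*y^2 + 11*y - 6) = (y - 3)*(y - 1)*(y + 1)*(y^2 - 5*y + 6) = (y - 3)^2*(y - 1)*(y + 1)*(y - 2)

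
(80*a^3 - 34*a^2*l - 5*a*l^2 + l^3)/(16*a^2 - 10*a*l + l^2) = 5*a + l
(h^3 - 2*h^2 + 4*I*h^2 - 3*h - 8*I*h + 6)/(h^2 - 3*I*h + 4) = (h^2 + h*(-2 + 3*I) - 6*I)/(h - 4*I)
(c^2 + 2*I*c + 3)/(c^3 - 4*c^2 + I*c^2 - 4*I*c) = (c^2 + 2*I*c + 3)/(c*(c^2 + c*(-4 + I) - 4*I))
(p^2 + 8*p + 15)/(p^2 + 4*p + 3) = (p + 5)/(p + 1)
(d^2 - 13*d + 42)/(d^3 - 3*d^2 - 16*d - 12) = (d - 7)/(d^2 + 3*d + 2)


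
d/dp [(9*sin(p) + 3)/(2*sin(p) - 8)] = -39*cos(p)/(2*(sin(p) - 4)^2)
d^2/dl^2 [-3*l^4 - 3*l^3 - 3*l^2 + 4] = -36*l^2 - 18*l - 6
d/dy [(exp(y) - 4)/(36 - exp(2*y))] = (2*(exp(y) - 4)*exp(y) - exp(2*y) + 36)*exp(y)/(exp(2*y) - 36)^2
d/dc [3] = 0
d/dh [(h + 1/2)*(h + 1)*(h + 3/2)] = 3*h^2 + 6*h + 11/4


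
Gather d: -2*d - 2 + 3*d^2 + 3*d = 3*d^2 + d - 2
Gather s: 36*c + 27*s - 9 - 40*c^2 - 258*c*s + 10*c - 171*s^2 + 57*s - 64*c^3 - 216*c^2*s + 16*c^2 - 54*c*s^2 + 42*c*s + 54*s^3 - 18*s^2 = -64*c^3 - 24*c^2 + 46*c + 54*s^3 + s^2*(-54*c - 189) + s*(-216*c^2 - 216*c + 84) - 9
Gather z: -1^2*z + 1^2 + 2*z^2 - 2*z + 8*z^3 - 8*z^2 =8*z^3 - 6*z^2 - 3*z + 1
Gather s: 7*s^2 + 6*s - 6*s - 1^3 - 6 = 7*s^2 - 7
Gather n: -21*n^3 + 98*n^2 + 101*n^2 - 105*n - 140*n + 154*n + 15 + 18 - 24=-21*n^3 + 199*n^2 - 91*n + 9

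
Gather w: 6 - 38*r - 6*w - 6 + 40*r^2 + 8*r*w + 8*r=40*r^2 - 30*r + w*(8*r - 6)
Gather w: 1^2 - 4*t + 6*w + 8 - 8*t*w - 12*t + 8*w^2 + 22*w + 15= -16*t + 8*w^2 + w*(28 - 8*t) + 24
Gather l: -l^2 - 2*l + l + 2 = -l^2 - l + 2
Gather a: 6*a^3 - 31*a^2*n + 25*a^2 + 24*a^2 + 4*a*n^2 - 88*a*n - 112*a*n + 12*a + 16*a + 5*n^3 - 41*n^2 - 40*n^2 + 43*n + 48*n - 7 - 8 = 6*a^3 + a^2*(49 - 31*n) + a*(4*n^2 - 200*n + 28) + 5*n^3 - 81*n^2 + 91*n - 15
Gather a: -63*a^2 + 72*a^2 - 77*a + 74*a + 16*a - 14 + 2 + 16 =9*a^2 + 13*a + 4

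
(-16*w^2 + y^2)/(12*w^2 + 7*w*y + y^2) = (-4*w + y)/(3*w + y)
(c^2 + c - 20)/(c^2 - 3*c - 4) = (c + 5)/(c + 1)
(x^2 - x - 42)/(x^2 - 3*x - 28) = (x + 6)/(x + 4)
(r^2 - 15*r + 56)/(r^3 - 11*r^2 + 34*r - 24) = (r^2 - 15*r + 56)/(r^3 - 11*r^2 + 34*r - 24)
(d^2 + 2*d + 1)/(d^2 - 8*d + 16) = (d^2 + 2*d + 1)/(d^2 - 8*d + 16)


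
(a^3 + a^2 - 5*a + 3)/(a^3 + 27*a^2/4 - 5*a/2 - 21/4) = 4*(a^2 + 2*a - 3)/(4*a^2 + 31*a + 21)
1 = 1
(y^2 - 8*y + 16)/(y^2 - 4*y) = (y - 4)/y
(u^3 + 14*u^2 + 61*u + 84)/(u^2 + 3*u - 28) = (u^2 + 7*u + 12)/(u - 4)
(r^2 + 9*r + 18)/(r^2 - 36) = (r + 3)/(r - 6)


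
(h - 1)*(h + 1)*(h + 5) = h^3 + 5*h^2 - h - 5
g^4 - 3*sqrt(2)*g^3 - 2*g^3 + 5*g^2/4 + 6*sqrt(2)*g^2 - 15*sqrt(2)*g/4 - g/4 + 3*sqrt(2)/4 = (g - 1)*(g - 1/2)^2*(g - 3*sqrt(2))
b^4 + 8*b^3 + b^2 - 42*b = b*(b - 2)*(b + 3)*(b + 7)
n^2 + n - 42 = (n - 6)*(n + 7)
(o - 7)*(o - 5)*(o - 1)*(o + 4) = o^4 - 9*o^3 - 5*o^2 + 153*o - 140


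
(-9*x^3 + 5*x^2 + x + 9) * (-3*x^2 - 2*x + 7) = 27*x^5 + 3*x^4 - 76*x^3 + 6*x^2 - 11*x + 63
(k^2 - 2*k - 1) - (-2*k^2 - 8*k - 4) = 3*k^2 + 6*k + 3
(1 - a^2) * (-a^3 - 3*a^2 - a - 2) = a^5 + 3*a^4 - a^2 - a - 2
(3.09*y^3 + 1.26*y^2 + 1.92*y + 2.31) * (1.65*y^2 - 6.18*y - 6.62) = 5.0985*y^5 - 17.0172*y^4 - 25.0746*y^3 - 16.3953*y^2 - 26.9862*y - 15.2922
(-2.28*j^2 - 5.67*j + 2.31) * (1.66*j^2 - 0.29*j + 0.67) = -3.7848*j^4 - 8.751*j^3 + 3.9513*j^2 - 4.4688*j + 1.5477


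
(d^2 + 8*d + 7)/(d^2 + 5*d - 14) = (d + 1)/(d - 2)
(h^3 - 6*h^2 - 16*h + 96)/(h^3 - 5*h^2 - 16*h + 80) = (h - 6)/(h - 5)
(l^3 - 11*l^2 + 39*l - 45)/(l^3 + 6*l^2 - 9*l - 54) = (l^2 - 8*l + 15)/(l^2 + 9*l + 18)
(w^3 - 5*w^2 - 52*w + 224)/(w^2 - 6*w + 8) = (w^2 - w - 56)/(w - 2)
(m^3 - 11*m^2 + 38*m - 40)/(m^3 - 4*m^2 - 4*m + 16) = (m - 5)/(m + 2)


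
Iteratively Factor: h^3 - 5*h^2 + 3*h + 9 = (h + 1)*(h^2 - 6*h + 9) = (h - 3)*(h + 1)*(h - 3)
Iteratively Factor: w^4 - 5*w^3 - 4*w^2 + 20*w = (w + 2)*(w^3 - 7*w^2 + 10*w) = w*(w + 2)*(w^2 - 7*w + 10) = w*(w - 2)*(w + 2)*(w - 5)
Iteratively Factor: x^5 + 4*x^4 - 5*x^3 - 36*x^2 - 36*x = (x + 2)*(x^4 + 2*x^3 - 9*x^2 - 18*x) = (x - 3)*(x + 2)*(x^3 + 5*x^2 + 6*x) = (x - 3)*(x + 2)*(x + 3)*(x^2 + 2*x) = x*(x - 3)*(x + 2)*(x + 3)*(x + 2)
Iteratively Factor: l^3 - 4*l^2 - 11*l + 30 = (l - 2)*(l^2 - 2*l - 15) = (l - 2)*(l + 3)*(l - 5)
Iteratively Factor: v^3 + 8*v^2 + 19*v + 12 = (v + 1)*(v^2 + 7*v + 12) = (v + 1)*(v + 3)*(v + 4)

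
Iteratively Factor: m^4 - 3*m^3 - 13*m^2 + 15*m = (m)*(m^3 - 3*m^2 - 13*m + 15) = m*(m + 3)*(m^2 - 6*m + 5) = m*(m - 1)*(m + 3)*(m - 5)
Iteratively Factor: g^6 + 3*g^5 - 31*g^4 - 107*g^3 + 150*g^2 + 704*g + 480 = (g + 4)*(g^5 - g^4 - 27*g^3 + g^2 + 146*g + 120) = (g + 2)*(g + 4)*(g^4 - 3*g^3 - 21*g^2 + 43*g + 60) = (g - 3)*(g + 2)*(g + 4)*(g^3 - 21*g - 20) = (g - 3)*(g + 2)*(g + 4)^2*(g^2 - 4*g - 5) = (g - 3)*(g + 1)*(g + 2)*(g + 4)^2*(g - 5)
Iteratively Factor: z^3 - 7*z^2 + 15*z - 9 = (z - 3)*(z^2 - 4*z + 3) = (z - 3)^2*(z - 1)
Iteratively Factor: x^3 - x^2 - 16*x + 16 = (x + 4)*(x^2 - 5*x + 4) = (x - 4)*(x + 4)*(x - 1)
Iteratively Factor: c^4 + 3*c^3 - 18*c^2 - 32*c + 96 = (c - 2)*(c^3 + 5*c^2 - 8*c - 48) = (c - 3)*(c - 2)*(c^2 + 8*c + 16) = (c - 3)*(c - 2)*(c + 4)*(c + 4)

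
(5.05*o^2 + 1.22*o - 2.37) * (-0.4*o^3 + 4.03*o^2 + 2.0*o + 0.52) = -2.02*o^5 + 19.8635*o^4 + 15.9646*o^3 - 4.4851*o^2 - 4.1056*o - 1.2324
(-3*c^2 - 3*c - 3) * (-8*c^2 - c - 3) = 24*c^4 + 27*c^3 + 36*c^2 + 12*c + 9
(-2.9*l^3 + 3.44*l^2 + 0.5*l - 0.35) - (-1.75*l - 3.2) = -2.9*l^3 + 3.44*l^2 + 2.25*l + 2.85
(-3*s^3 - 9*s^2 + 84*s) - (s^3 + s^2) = -4*s^3 - 10*s^2 + 84*s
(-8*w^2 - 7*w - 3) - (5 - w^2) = -7*w^2 - 7*w - 8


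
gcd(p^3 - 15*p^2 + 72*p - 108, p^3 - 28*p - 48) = p - 6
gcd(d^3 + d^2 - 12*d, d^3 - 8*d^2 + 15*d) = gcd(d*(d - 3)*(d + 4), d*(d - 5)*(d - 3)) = d^2 - 3*d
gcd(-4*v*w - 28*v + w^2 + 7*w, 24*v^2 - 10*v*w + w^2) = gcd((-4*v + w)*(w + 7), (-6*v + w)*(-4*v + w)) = 4*v - w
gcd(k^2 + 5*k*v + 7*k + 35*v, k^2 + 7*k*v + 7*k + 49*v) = k + 7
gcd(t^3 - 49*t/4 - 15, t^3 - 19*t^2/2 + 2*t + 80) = t^2 - 3*t/2 - 10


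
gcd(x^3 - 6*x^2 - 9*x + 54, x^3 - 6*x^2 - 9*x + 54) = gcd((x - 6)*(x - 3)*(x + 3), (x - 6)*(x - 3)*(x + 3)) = x^3 - 6*x^2 - 9*x + 54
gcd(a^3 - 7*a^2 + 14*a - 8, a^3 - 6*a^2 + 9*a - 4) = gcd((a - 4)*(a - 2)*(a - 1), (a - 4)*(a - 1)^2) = a^2 - 5*a + 4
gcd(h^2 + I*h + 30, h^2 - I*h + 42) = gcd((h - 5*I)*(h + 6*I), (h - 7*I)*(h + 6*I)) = h + 6*I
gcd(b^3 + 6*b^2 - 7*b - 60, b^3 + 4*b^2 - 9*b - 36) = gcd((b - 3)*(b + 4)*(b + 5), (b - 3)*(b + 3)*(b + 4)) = b^2 + b - 12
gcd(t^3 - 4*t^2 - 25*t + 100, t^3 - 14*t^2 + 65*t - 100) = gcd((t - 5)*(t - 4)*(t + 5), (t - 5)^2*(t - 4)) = t^2 - 9*t + 20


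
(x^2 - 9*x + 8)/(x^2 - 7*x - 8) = (x - 1)/(x + 1)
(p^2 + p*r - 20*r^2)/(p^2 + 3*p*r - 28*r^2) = (p + 5*r)/(p + 7*r)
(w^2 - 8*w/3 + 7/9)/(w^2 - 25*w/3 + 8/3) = (w - 7/3)/(w - 8)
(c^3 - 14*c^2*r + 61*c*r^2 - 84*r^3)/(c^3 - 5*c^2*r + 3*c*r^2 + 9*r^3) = (-c^2 + 11*c*r - 28*r^2)/(-c^2 + 2*c*r + 3*r^2)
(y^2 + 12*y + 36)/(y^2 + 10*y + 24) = (y + 6)/(y + 4)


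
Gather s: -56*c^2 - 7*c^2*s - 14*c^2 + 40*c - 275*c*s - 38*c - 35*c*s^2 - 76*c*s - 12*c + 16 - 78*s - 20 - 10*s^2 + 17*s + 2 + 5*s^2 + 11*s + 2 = -70*c^2 - 10*c + s^2*(-35*c - 5) + s*(-7*c^2 - 351*c - 50)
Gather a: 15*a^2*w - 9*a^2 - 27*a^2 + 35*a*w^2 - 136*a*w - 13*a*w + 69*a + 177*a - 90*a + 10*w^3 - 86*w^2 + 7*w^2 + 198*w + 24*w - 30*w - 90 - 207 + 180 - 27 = a^2*(15*w - 36) + a*(35*w^2 - 149*w + 156) + 10*w^3 - 79*w^2 + 192*w - 144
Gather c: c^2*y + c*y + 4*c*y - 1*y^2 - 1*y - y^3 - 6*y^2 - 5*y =c^2*y + 5*c*y - y^3 - 7*y^2 - 6*y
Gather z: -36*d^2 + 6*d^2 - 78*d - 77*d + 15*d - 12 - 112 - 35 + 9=-30*d^2 - 140*d - 150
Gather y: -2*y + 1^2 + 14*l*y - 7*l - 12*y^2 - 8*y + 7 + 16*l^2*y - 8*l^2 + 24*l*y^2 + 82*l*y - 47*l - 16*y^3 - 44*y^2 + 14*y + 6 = -8*l^2 - 54*l - 16*y^3 + y^2*(24*l - 56) + y*(16*l^2 + 96*l + 4) + 14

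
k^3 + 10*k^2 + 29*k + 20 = (k + 1)*(k + 4)*(k + 5)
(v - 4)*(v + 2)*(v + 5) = v^3 + 3*v^2 - 18*v - 40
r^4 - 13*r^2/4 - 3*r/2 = r*(r - 2)*(r + 1/2)*(r + 3/2)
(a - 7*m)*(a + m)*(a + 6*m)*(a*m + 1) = a^4*m + a^3 - 43*a^2*m^3 - 42*a*m^4 - 43*a*m^2 - 42*m^3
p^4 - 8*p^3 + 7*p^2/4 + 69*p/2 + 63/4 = (p - 7)*(p - 3)*(p + 1/2)*(p + 3/2)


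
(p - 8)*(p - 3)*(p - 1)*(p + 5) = p^4 - 7*p^3 - 25*p^2 + 151*p - 120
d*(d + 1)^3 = d^4 + 3*d^3 + 3*d^2 + d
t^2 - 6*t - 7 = (t - 7)*(t + 1)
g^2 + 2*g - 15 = (g - 3)*(g + 5)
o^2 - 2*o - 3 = (o - 3)*(o + 1)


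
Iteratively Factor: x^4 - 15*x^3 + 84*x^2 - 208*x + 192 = (x - 3)*(x^3 - 12*x^2 + 48*x - 64) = (x - 4)*(x - 3)*(x^2 - 8*x + 16) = (x - 4)^2*(x - 3)*(x - 4)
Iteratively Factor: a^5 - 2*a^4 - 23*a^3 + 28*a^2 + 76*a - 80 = (a - 5)*(a^4 + 3*a^3 - 8*a^2 - 12*a + 16) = (a - 5)*(a + 4)*(a^3 - a^2 - 4*a + 4) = (a - 5)*(a - 2)*(a + 4)*(a^2 + a - 2) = (a - 5)*(a - 2)*(a + 2)*(a + 4)*(a - 1)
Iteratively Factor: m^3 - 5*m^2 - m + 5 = (m - 5)*(m^2 - 1) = (m - 5)*(m - 1)*(m + 1)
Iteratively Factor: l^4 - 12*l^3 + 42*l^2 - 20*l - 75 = (l - 3)*(l^3 - 9*l^2 + 15*l + 25) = (l - 5)*(l - 3)*(l^2 - 4*l - 5) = (l - 5)^2*(l - 3)*(l + 1)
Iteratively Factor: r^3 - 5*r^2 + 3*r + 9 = (r - 3)*(r^2 - 2*r - 3) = (r - 3)^2*(r + 1)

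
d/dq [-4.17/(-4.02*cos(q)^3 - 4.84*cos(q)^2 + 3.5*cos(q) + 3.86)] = (50.2902*cos(q)^2 + 40.3656*cos(q) - 14.595)*sin(q)/(4.02*cos(q)^3 + 4.84*cos(q)^2 - 3.5*cos(q) - 3.86)^2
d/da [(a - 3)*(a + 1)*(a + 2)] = 3*a^2 - 7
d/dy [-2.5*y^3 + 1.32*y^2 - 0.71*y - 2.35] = -7.5*y^2 + 2.64*y - 0.71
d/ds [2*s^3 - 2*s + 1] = 6*s^2 - 2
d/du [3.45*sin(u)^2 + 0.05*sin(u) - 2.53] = (6.9*sin(u) + 0.05)*cos(u)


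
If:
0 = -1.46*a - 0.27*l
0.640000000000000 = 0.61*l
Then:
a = -0.19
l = 1.05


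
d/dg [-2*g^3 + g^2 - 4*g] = -6*g^2 + 2*g - 4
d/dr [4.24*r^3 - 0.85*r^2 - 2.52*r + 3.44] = 12.72*r^2 - 1.7*r - 2.52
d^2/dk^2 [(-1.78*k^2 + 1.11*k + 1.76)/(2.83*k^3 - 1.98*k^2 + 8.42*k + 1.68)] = (-28.511684*k^6 + 53.339274*k^5 + 386.318772*k^4 - 142.859196*k^3 + 194.17488*k^2 - 204.104736*k + 219.81328)/(22.665187*k^9 - 47.572866*k^8 + 235.58901*k^7 - 250.481304*k^6 + 644.457468*k^5 - 161.173512*k^4 + 452.860136*k^3 + 340.5528*k^2 + 71.293824*k + 4.741632)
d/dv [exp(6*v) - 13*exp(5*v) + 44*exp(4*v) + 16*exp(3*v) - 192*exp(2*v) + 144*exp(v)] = (6*exp(5*v) - 65*exp(4*v) + 176*exp(3*v) + 48*exp(2*v) - 384*exp(v) + 144)*exp(v)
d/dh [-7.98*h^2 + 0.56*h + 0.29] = 0.56 - 15.96*h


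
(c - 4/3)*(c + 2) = c^2 + 2*c/3 - 8/3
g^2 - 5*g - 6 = (g - 6)*(g + 1)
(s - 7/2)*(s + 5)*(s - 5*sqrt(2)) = s^3 - 5*sqrt(2)*s^2 + 3*s^2/2 - 35*s/2 - 15*sqrt(2)*s/2 + 175*sqrt(2)/2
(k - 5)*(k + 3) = k^2 - 2*k - 15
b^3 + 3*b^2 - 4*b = b*(b - 1)*(b + 4)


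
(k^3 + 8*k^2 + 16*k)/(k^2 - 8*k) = (k^2 + 8*k + 16)/(k - 8)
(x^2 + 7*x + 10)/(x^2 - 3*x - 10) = (x + 5)/(x - 5)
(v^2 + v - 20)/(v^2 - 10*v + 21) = (v^2 + v - 20)/(v^2 - 10*v + 21)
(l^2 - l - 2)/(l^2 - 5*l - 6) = (l - 2)/(l - 6)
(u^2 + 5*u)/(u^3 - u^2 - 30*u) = 1/(u - 6)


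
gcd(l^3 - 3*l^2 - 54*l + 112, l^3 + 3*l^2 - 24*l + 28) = l^2 + 5*l - 14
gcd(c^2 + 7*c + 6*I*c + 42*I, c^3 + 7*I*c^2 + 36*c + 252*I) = c + 6*I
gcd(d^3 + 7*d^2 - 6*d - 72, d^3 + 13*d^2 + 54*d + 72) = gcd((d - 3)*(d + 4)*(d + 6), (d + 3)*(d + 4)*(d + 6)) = d^2 + 10*d + 24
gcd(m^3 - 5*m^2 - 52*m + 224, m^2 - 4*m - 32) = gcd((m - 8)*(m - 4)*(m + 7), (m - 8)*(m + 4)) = m - 8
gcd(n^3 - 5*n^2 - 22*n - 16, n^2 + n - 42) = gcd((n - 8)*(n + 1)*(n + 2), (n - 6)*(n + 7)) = 1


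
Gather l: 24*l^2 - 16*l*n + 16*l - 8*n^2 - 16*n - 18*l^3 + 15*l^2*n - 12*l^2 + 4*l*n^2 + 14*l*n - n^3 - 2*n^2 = -18*l^3 + l^2*(15*n + 12) + l*(4*n^2 - 2*n + 16) - n^3 - 10*n^2 - 16*n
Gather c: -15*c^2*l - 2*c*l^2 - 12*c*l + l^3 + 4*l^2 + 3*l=-15*c^2*l + c*(-2*l^2 - 12*l) + l^3 + 4*l^2 + 3*l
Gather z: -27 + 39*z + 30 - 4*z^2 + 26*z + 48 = -4*z^2 + 65*z + 51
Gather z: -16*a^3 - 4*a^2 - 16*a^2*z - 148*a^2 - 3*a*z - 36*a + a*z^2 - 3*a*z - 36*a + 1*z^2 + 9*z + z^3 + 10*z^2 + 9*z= -16*a^3 - 152*a^2 - 72*a + z^3 + z^2*(a + 11) + z*(-16*a^2 - 6*a + 18)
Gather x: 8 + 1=9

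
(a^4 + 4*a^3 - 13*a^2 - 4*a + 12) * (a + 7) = a^5 + 11*a^4 + 15*a^3 - 95*a^2 - 16*a + 84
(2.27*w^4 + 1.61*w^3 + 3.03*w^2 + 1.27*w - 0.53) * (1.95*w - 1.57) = 4.4265*w^5 - 0.4244*w^4 + 3.3808*w^3 - 2.2806*w^2 - 3.0274*w + 0.8321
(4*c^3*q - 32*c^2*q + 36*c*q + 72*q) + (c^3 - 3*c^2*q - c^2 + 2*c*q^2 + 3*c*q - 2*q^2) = 4*c^3*q + c^3 - 35*c^2*q - c^2 + 2*c*q^2 + 39*c*q - 2*q^2 + 72*q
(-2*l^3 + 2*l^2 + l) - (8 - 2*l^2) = -2*l^3 + 4*l^2 + l - 8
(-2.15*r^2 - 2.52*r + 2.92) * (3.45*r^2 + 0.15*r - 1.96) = -7.4175*r^4 - 9.0165*r^3 + 13.91*r^2 + 5.3772*r - 5.7232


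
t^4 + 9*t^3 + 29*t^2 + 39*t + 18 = (t + 1)*(t + 2)*(t + 3)^2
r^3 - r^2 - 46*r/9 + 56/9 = (r - 2)*(r - 4/3)*(r + 7/3)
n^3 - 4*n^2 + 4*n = n*(n - 2)^2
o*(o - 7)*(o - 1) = o^3 - 8*o^2 + 7*o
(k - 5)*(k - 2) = k^2 - 7*k + 10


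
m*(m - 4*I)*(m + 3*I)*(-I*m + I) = -I*m^4 - m^3 + I*m^3 + m^2 - 12*I*m^2 + 12*I*m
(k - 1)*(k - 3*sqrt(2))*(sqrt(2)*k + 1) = sqrt(2)*k^3 - 5*k^2 - sqrt(2)*k^2 - 3*sqrt(2)*k + 5*k + 3*sqrt(2)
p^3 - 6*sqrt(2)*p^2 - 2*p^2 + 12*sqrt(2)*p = p*(p - 2)*(p - 6*sqrt(2))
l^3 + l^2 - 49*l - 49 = (l - 7)*(l + 1)*(l + 7)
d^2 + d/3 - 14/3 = (d - 2)*(d + 7/3)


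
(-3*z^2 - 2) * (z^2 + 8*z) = -3*z^4 - 24*z^3 - 2*z^2 - 16*z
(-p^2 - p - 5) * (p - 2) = -p^3 + p^2 - 3*p + 10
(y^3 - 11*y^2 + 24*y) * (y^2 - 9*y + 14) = y^5 - 20*y^4 + 137*y^3 - 370*y^2 + 336*y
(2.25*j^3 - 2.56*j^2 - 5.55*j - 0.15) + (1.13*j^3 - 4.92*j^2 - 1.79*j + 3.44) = 3.38*j^3 - 7.48*j^2 - 7.34*j + 3.29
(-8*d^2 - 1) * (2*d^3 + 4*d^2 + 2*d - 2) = -16*d^5 - 32*d^4 - 18*d^3 + 12*d^2 - 2*d + 2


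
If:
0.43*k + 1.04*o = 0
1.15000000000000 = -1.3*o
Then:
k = 2.14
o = -0.88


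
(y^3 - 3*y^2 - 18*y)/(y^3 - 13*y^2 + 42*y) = (y + 3)/(y - 7)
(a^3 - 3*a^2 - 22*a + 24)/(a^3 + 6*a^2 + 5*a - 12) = (a - 6)/(a + 3)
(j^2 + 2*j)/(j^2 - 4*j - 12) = j/(j - 6)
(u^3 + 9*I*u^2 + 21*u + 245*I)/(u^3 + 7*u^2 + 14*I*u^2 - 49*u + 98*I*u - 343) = (u - 5*I)/(u + 7)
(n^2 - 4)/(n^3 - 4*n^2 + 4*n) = (n + 2)/(n*(n - 2))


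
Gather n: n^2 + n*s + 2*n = n^2 + n*(s + 2)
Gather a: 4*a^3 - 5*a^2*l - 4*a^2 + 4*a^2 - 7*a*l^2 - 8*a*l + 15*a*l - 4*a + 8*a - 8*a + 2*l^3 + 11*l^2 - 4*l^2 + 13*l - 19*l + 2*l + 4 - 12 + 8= 4*a^3 - 5*a^2*l + a*(-7*l^2 + 7*l - 4) + 2*l^3 + 7*l^2 - 4*l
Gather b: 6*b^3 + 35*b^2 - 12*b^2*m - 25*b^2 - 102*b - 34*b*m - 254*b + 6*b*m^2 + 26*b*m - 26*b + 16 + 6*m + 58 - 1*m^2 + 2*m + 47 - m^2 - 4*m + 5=6*b^3 + b^2*(10 - 12*m) + b*(6*m^2 - 8*m - 382) - 2*m^2 + 4*m + 126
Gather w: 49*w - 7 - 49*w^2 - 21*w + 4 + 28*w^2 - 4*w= -21*w^2 + 24*w - 3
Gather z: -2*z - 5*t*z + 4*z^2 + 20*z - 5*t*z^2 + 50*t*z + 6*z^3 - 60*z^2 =6*z^3 + z^2*(-5*t - 56) + z*(45*t + 18)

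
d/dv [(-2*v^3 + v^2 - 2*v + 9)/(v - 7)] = (-4*v^3 + 43*v^2 - 14*v + 5)/(v^2 - 14*v + 49)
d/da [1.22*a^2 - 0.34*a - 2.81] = 2.44*a - 0.34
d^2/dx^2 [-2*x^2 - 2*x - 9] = -4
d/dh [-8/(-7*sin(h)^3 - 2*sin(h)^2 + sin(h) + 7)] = 8*(-21*sin(h)^2 - 4*sin(h) + 1)*cos(h)/(7*sin(h)^3 + 2*sin(h)^2 - sin(h) - 7)^2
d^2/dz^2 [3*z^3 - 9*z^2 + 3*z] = 18*z - 18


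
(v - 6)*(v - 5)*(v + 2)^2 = v^4 - 7*v^3 - 10*v^2 + 76*v + 120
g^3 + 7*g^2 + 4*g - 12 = (g - 1)*(g + 2)*(g + 6)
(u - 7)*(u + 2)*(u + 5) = u^3 - 39*u - 70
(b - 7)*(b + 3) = b^2 - 4*b - 21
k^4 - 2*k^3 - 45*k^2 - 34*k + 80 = (k - 8)*(k - 1)*(k + 2)*(k + 5)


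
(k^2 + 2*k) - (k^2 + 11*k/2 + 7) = -7*k/2 - 7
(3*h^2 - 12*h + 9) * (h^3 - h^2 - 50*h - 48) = 3*h^5 - 15*h^4 - 129*h^3 + 447*h^2 + 126*h - 432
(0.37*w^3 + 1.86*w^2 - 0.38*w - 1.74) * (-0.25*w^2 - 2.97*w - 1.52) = -0.0925*w^5 - 1.5639*w^4 - 5.9916*w^3 - 1.2636*w^2 + 5.7454*w + 2.6448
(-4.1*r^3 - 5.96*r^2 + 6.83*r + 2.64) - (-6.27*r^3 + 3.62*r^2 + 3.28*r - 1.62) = 2.17*r^3 - 9.58*r^2 + 3.55*r + 4.26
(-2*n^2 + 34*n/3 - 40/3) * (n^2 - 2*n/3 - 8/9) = -2*n^4 + 38*n^3/3 - 172*n^2/9 - 32*n/27 + 320/27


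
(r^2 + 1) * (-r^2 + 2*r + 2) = -r^4 + 2*r^3 + r^2 + 2*r + 2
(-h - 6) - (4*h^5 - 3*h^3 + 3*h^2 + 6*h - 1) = -4*h^5 + 3*h^3 - 3*h^2 - 7*h - 5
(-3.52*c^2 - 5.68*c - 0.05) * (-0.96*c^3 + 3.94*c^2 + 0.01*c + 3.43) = 3.3792*c^5 - 8.416*c^4 - 22.3664*c^3 - 12.3274*c^2 - 19.4829*c - 0.1715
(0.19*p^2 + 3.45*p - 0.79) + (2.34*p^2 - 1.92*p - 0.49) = 2.53*p^2 + 1.53*p - 1.28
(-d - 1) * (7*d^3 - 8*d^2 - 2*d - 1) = -7*d^4 + d^3 + 10*d^2 + 3*d + 1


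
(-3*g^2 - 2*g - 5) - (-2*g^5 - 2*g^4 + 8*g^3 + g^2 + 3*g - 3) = 2*g^5 + 2*g^4 - 8*g^3 - 4*g^2 - 5*g - 2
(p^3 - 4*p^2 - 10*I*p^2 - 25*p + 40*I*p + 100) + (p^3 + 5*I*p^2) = 2*p^3 - 4*p^2 - 5*I*p^2 - 25*p + 40*I*p + 100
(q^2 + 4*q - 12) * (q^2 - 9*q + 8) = q^4 - 5*q^3 - 40*q^2 + 140*q - 96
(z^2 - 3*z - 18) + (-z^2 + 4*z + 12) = z - 6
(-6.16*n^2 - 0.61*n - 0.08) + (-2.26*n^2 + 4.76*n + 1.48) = -8.42*n^2 + 4.15*n + 1.4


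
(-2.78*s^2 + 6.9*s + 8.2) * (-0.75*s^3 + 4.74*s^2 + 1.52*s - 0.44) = 2.085*s^5 - 18.3522*s^4 + 22.3304*s^3 + 50.5792*s^2 + 9.428*s - 3.608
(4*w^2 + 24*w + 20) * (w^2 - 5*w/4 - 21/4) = 4*w^4 + 19*w^3 - 31*w^2 - 151*w - 105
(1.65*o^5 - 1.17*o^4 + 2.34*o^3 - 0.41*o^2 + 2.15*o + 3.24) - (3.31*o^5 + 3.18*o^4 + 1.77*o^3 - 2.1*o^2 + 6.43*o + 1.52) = -1.66*o^5 - 4.35*o^4 + 0.57*o^3 + 1.69*o^2 - 4.28*o + 1.72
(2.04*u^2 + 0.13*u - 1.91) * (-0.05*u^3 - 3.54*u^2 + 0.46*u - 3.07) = -0.102*u^5 - 7.2281*u^4 + 0.5737*u^3 + 0.558400000000001*u^2 - 1.2777*u + 5.8637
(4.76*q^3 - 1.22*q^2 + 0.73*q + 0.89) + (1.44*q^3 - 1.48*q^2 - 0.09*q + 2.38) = 6.2*q^3 - 2.7*q^2 + 0.64*q + 3.27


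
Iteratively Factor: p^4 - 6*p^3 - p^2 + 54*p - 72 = (p - 3)*(p^3 - 3*p^2 - 10*p + 24) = (p - 4)*(p - 3)*(p^2 + p - 6) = (p - 4)*(p - 3)*(p + 3)*(p - 2)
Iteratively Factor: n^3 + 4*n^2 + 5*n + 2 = (n + 1)*(n^2 + 3*n + 2) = (n + 1)*(n + 2)*(n + 1)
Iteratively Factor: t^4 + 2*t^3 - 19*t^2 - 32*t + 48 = (t + 4)*(t^3 - 2*t^2 - 11*t + 12) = (t - 1)*(t + 4)*(t^2 - t - 12) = (t - 1)*(t + 3)*(t + 4)*(t - 4)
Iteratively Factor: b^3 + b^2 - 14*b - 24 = (b + 2)*(b^2 - b - 12) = (b + 2)*(b + 3)*(b - 4)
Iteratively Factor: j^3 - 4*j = (j)*(j^2 - 4) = j*(j - 2)*(j + 2)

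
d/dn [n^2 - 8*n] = 2*n - 8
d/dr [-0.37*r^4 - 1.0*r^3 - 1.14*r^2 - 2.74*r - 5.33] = -1.48*r^3 - 3.0*r^2 - 2.28*r - 2.74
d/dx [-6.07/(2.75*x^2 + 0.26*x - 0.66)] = (33.385*x + 1.5782)/(2.75*x^2 + 0.26*x - 0.66)^2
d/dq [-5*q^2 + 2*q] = 2 - 10*q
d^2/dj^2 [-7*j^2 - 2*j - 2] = -14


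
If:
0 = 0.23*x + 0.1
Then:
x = -0.43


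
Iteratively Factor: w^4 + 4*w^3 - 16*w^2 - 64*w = (w + 4)*(w^3 - 16*w) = (w - 4)*(w + 4)*(w^2 + 4*w) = w*(w - 4)*(w + 4)*(w + 4)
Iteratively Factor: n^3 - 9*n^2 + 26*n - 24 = (n - 2)*(n^2 - 7*n + 12) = (n - 4)*(n - 2)*(n - 3)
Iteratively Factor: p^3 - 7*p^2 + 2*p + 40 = (p - 5)*(p^2 - 2*p - 8) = (p - 5)*(p - 4)*(p + 2)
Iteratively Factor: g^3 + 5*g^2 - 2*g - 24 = (g + 4)*(g^2 + g - 6) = (g - 2)*(g + 4)*(g + 3)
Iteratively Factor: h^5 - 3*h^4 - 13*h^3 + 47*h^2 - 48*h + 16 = (h - 1)*(h^4 - 2*h^3 - 15*h^2 + 32*h - 16) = (h - 4)*(h - 1)*(h^3 + 2*h^2 - 7*h + 4) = (h - 4)*(h - 1)^2*(h^2 + 3*h - 4) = (h - 4)*(h - 1)^3*(h + 4)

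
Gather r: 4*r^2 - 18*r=4*r^2 - 18*r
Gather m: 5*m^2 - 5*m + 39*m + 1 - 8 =5*m^2 + 34*m - 7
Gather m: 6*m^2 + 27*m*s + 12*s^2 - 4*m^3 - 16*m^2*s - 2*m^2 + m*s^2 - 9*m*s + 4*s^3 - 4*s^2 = -4*m^3 + m^2*(4 - 16*s) + m*(s^2 + 18*s) + 4*s^3 + 8*s^2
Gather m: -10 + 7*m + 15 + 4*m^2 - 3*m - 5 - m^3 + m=-m^3 + 4*m^2 + 5*m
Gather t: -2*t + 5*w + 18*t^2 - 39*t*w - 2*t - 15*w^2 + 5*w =18*t^2 + t*(-39*w - 4) - 15*w^2 + 10*w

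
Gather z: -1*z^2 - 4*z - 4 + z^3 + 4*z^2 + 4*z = z^3 + 3*z^2 - 4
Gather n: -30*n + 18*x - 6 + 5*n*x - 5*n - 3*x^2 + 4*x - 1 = n*(5*x - 35) - 3*x^2 + 22*x - 7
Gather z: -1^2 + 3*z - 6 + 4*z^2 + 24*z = 4*z^2 + 27*z - 7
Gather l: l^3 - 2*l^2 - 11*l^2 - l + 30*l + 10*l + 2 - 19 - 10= l^3 - 13*l^2 + 39*l - 27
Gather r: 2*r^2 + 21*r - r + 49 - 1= 2*r^2 + 20*r + 48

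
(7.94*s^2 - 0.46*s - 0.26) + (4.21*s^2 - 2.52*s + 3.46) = 12.15*s^2 - 2.98*s + 3.2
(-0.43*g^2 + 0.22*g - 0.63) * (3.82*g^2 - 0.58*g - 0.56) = -1.6426*g^4 + 1.0898*g^3 - 2.2934*g^2 + 0.2422*g + 0.3528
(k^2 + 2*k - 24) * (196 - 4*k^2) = -4*k^4 - 8*k^3 + 292*k^2 + 392*k - 4704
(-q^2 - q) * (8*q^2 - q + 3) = -8*q^4 - 7*q^3 - 2*q^2 - 3*q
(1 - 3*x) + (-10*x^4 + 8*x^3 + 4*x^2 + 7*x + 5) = -10*x^4 + 8*x^3 + 4*x^2 + 4*x + 6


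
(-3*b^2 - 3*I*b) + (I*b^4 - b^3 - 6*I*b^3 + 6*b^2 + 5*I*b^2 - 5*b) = I*b^4 - b^3 - 6*I*b^3 + 3*b^2 + 5*I*b^2 - 5*b - 3*I*b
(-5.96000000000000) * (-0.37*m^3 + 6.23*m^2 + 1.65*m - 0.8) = 2.2052*m^3 - 37.1308*m^2 - 9.834*m + 4.768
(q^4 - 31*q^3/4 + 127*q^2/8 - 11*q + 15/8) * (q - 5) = q^5 - 51*q^4/4 + 437*q^3/8 - 723*q^2/8 + 455*q/8 - 75/8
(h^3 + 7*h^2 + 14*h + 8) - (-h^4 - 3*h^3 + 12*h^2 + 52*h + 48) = h^4 + 4*h^3 - 5*h^2 - 38*h - 40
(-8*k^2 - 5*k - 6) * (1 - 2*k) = 16*k^3 + 2*k^2 + 7*k - 6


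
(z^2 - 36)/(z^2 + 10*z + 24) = (z - 6)/(z + 4)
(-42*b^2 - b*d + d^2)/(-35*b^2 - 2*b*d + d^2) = (6*b + d)/(5*b + d)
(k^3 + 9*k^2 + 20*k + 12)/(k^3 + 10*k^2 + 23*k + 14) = (k + 6)/(k + 7)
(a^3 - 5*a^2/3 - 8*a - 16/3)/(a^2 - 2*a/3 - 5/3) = (3*a^2 - 8*a - 16)/(3*a - 5)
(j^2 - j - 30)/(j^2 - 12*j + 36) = (j + 5)/(j - 6)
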